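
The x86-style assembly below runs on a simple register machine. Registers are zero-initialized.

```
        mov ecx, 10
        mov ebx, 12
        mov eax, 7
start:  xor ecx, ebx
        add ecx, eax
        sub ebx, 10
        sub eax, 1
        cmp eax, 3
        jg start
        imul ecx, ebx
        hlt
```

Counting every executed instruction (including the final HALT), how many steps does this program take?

29

mov ecx, 10 → ecx=10
mov ebx, 12 → ebx=12
mov eax, 7 → eax=7
xor ecx, ebx → ecx=10^12=6
add ecx, eax → ecx=6+7=13
sub ebx, 10 → ebx=12-10=2
sub eax, 1 → eax=7-1=6
cmp eax, 3  (cmp 6,3)
jg start: taken
xor ecx, ebx → ecx=13^2=15
add ecx, eax → ecx=15+6=21
sub ebx, 10 → ebx=2-10=-8
sub eax, 1 → eax=6-1=5
cmp eax, 3  (cmp 5,3)
jg start: taken
xor ecx, ebx → ecx=21^(-8)=-19
add ecx, eax → ecx=(-19)+5=-14
sub ebx, 10 → ebx=(-8)-10=-18
sub eax, 1 → eax=5-1=4
cmp eax, 3  (cmp 4,3)
jg start: taken
xor ecx, ebx → ecx=(-14)^(-18)=28
add ecx, eax → ecx=28+4=32
sub ebx, 10 → ebx=(-18)-10=-28
sub eax, 1 → eax=4-1=3
cmp eax, 3  (cmp 3,3)
jg start: not taken
imul ecx, ebx → ecx=32*(-28)=-896
halt.
Total executed instructions: 29.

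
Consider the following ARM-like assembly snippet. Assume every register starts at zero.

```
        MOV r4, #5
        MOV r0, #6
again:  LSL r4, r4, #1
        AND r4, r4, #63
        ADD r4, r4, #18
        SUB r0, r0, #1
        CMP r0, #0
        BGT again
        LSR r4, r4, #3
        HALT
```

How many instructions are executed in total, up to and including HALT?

40

r4=5
r0=6
r4=5<<1=10
r4=10&63=10
r4=10+18=28
r0=6-1=5
CMP r0, #0  (cmp 5,0)
BGT again: taken
r4=28<<1=56
r4=56&63=56
r4=56+18=74
r0=5-1=4
CMP r0, #0  (cmp 4,0)
BGT again: taken
r4=74<<1=148
r4=148&63=20
r4=20+18=38
r0=4-1=3
CMP r0, #0  (cmp 3,0)
BGT again: taken
r4=38<<1=76
r4=76&63=12
r4=12+18=30
r0=3-1=2
CMP r0, #0  (cmp 2,0)
BGT again: taken
r4=30<<1=60
r4=60&63=60
r4=60+18=78
r0=2-1=1
CMP r0, #0  (cmp 1,0)
BGT again: taken
r4=78<<1=156
r4=156&63=28
r4=28+18=46
r0=1-1=0
CMP r0, #0  (cmp 0,0)
BGT again: not taken
r4=46>>3=5
halt.
Total executed instructions: 40.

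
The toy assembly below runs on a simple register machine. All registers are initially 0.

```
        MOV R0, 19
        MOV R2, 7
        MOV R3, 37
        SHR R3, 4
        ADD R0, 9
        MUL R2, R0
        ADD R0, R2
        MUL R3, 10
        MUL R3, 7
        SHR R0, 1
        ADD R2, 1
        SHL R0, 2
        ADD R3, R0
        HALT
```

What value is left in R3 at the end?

588

MOV R0, 19 → R0=19
MOV R2, 7 → R2=7
MOV R3, 37 → R3=37
SHR R3, 4 → R3=37>>4=2
ADD R0, 9 → R0=19+9=28
MUL R2, R0 → R2=7*28=196
ADD R0, R2 → R0=28+196=224
MUL R3, 10 → R3=2*10=20
MUL R3, 7 → R3=20*7=140
SHR R0, 1 → R0=224>>1=112
ADD R2, 1 → R2=196+1=197
SHL R0, 2 → R0=112<<2=448
ADD R3, R0 → R3=140+448=588
halt.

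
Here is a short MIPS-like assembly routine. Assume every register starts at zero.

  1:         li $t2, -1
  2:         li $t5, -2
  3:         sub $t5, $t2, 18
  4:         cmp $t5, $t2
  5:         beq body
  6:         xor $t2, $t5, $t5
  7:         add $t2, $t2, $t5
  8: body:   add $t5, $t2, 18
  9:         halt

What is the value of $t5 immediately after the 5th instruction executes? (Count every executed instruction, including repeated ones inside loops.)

$t2=-1
$t5=-2
$t5=(-1)-18=-19
cmp $t5, $t2  (cmp -19,-1)
beq body: not taken
After step 5: $t5 = -19.

-19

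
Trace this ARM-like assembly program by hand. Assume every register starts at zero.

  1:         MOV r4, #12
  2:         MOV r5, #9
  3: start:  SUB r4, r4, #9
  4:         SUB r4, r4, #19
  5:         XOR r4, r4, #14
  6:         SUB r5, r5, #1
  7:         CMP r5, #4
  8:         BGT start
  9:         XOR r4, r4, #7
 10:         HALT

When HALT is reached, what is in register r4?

-71

MOV r4, #12 → r4=12
MOV r5, #9 → r5=9
SUB r4, r4, #9 → r4=12-9=3
SUB r4, r4, #19 → r4=3-19=-16
XOR r4, r4, #14 → r4=(-16)^14=-2
SUB r5, r5, #1 → r5=9-1=8
CMP r5, #4  (cmp 8,4)
BGT start: taken
SUB r4, r4, #9 → r4=(-2)-9=-11
SUB r4, r4, #19 → r4=(-11)-19=-30
XOR r4, r4, #14 → r4=(-30)^14=-20
SUB r5, r5, #1 → r5=8-1=7
CMP r5, #4  (cmp 7,4)
BGT start: taken
SUB r4, r4, #9 → r4=(-20)-9=-29
SUB r4, r4, #19 → r4=(-29)-19=-48
XOR r4, r4, #14 → r4=(-48)^14=-34
SUB r5, r5, #1 → r5=7-1=6
CMP r5, #4  (cmp 6,4)
BGT start: taken
SUB r4, r4, #9 → r4=(-34)-9=-43
SUB r4, r4, #19 → r4=(-43)-19=-62
XOR r4, r4, #14 → r4=(-62)^14=-52
SUB r5, r5, #1 → r5=6-1=5
CMP r5, #4  (cmp 5,4)
BGT start: taken
SUB r4, r4, #9 → r4=(-52)-9=-61
SUB r4, r4, #19 → r4=(-61)-19=-80
XOR r4, r4, #14 → r4=(-80)^14=-66
SUB r5, r5, #1 → r5=5-1=4
CMP r5, #4  (cmp 4,4)
BGT start: not taken
XOR r4, r4, #7 → r4=(-66)^7=-71
halt.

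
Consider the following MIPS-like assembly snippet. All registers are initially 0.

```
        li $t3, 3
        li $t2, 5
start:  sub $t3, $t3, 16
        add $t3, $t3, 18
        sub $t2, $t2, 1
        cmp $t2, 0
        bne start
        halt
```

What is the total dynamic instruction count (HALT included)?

li $t3, 3 → $t3=3
li $t2, 5 → $t2=5
sub $t3, $t3, 16 → $t3=3-16=-13
add $t3, $t3, 18 → $t3=(-13)+18=5
sub $t2, $t2, 1 → $t2=5-1=4
cmp $t2, 0  (cmp 4,0)
bne start: taken
sub $t3, $t3, 16 → $t3=5-16=-11
add $t3, $t3, 18 → $t3=(-11)+18=7
sub $t2, $t2, 1 → $t2=4-1=3
cmp $t2, 0  (cmp 3,0)
bne start: taken
sub $t3, $t3, 16 → $t3=7-16=-9
add $t3, $t3, 18 → $t3=(-9)+18=9
sub $t2, $t2, 1 → $t2=3-1=2
cmp $t2, 0  (cmp 2,0)
bne start: taken
sub $t3, $t3, 16 → $t3=9-16=-7
add $t3, $t3, 18 → $t3=(-7)+18=11
sub $t2, $t2, 1 → $t2=2-1=1
cmp $t2, 0  (cmp 1,0)
bne start: taken
sub $t3, $t3, 16 → $t3=11-16=-5
add $t3, $t3, 18 → $t3=(-5)+18=13
sub $t2, $t2, 1 → $t2=1-1=0
cmp $t2, 0  (cmp 0,0)
bne start: not taken
halt.
Total executed instructions: 28.

28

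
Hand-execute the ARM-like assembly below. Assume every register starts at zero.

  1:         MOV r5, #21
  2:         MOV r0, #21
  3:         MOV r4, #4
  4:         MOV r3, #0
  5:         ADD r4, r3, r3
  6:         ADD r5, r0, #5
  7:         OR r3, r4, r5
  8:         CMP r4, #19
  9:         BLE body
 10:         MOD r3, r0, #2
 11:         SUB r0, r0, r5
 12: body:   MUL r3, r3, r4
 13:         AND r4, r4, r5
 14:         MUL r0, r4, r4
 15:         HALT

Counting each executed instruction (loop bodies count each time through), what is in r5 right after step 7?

MOV r5, #21 → r5=21
MOV r0, #21 → r0=21
MOV r4, #4 → r4=4
MOV r3, #0 → r3=0
ADD r4, r3, r3 → r4=0+0=0
ADD r5, r0, #5 → r5=21+5=26
OR r3, r4, r5 → r3=0|26=26
After step 7: r5 = 26.

26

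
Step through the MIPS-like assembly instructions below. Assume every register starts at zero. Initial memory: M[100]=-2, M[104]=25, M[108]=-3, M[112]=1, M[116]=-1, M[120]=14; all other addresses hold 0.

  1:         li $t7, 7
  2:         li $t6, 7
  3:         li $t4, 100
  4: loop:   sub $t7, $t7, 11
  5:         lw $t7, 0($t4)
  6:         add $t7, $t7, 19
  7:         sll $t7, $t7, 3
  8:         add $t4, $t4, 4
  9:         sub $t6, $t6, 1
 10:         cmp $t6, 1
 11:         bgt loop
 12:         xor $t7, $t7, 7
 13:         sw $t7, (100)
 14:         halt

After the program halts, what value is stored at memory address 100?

after li $t7, 7: $t7=7
after li $t6, 7: $t6=7
after li $t4, 100: $t4=100
after sub $t7, $t7, 11: $t7=7-11=-4
after lw $t7, 0($t4): $t7=M[100]=-2
after add $t7, $t7, 19: $t7=(-2)+19=17
after sll $t7, $t7, 3: $t7=17<<3=136
after add $t4, $t4, 4: $t4=100+4=104
after sub $t6, $t6, 1: $t6=7-1=6
cmp $t6, 1  (cmp 6,1)
bgt loop: taken
after sub $t7, $t7, 11: $t7=136-11=125
after lw $t7, 0($t4): $t7=M[104]=25
after add $t7, $t7, 19: $t7=25+19=44
after sll $t7, $t7, 3: $t7=44<<3=352
after add $t4, $t4, 4: $t4=104+4=108
after sub $t6, $t6, 1: $t6=6-1=5
cmp $t6, 1  (cmp 5,1)
bgt loop: taken
after sub $t7, $t7, 11: $t7=352-11=341
after lw $t7, 0($t4): $t7=M[108]=-3
after add $t7, $t7, 19: $t7=(-3)+19=16
after sll $t7, $t7, 3: $t7=16<<3=128
after add $t4, $t4, 4: $t4=108+4=112
after sub $t6, $t6, 1: $t6=5-1=4
cmp $t6, 1  (cmp 4,1)
bgt loop: taken
after sub $t7, $t7, 11: $t7=128-11=117
after lw $t7, 0($t4): $t7=M[112]=1
after add $t7, $t7, 19: $t7=1+19=20
after sll $t7, $t7, 3: $t7=20<<3=160
after add $t4, $t4, 4: $t4=112+4=116
after sub $t6, $t6, 1: $t6=4-1=3
cmp $t6, 1  (cmp 3,1)
bgt loop: taken
after sub $t7, $t7, 11: $t7=160-11=149
after lw $t7, 0($t4): $t7=M[116]=-1
after add $t7, $t7, 19: $t7=(-1)+19=18
after sll $t7, $t7, 3: $t7=18<<3=144
after add $t4, $t4, 4: $t4=116+4=120
after sub $t6, $t6, 1: $t6=3-1=2
cmp $t6, 1  (cmp 2,1)
bgt loop: taken
after sub $t7, $t7, 11: $t7=144-11=133
after lw $t7, 0($t4): $t7=M[120]=14
after add $t7, $t7, 19: $t7=14+19=33
after sll $t7, $t7, 3: $t7=33<<3=264
after add $t4, $t4, 4: $t4=120+4=124
after sub $t6, $t6, 1: $t6=2-1=1
cmp $t6, 1  (cmp 1,1)
bgt loop: not taken
after xor $t7, $t7, 7: $t7=264^7=271
sw $t7, (100) → M[100]=271
halt.

271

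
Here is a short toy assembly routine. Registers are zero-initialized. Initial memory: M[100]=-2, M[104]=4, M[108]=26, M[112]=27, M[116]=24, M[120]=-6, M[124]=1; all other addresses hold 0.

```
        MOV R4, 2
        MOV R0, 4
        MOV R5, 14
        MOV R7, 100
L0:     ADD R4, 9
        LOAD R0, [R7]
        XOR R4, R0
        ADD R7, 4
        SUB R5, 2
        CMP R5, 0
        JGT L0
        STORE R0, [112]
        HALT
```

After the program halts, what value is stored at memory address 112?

after MOV R4, 2: R4=2
after MOV R0, 4: R0=4
after MOV R5, 14: R5=14
after MOV R7, 100: R7=100
after ADD R4, 9: R4=2+9=11
after LOAD R0, [R7]: R0=M[100]=-2
after XOR R4, R0: R4=11^(-2)=-11
after ADD R7, 4: R7=100+4=104
after SUB R5, 2: R5=14-2=12
CMP R5, 0  (cmp 12,0)
JGT L0: taken
after ADD R4, 9: R4=(-11)+9=-2
after LOAD R0, [R7]: R0=M[104]=4
after XOR R4, R0: R4=(-2)^4=-6
after ADD R7, 4: R7=104+4=108
after SUB R5, 2: R5=12-2=10
CMP R5, 0  (cmp 10,0)
JGT L0: taken
after ADD R4, 9: R4=(-6)+9=3
after LOAD R0, [R7]: R0=M[108]=26
after XOR R4, R0: R4=3^26=25
after ADD R7, 4: R7=108+4=112
after SUB R5, 2: R5=10-2=8
CMP R5, 0  (cmp 8,0)
JGT L0: taken
after ADD R4, 9: R4=25+9=34
after LOAD R0, [R7]: R0=M[112]=27
after XOR R4, R0: R4=34^27=57
after ADD R7, 4: R7=112+4=116
after SUB R5, 2: R5=8-2=6
CMP R5, 0  (cmp 6,0)
JGT L0: taken
after ADD R4, 9: R4=57+9=66
after LOAD R0, [R7]: R0=M[116]=24
after XOR R4, R0: R4=66^24=90
after ADD R7, 4: R7=116+4=120
after SUB R5, 2: R5=6-2=4
CMP R5, 0  (cmp 4,0)
JGT L0: taken
after ADD R4, 9: R4=90+9=99
after LOAD R0, [R7]: R0=M[120]=-6
after XOR R4, R0: R4=99^(-6)=-103
after ADD R7, 4: R7=120+4=124
after SUB R5, 2: R5=4-2=2
CMP R5, 0  (cmp 2,0)
JGT L0: taken
after ADD R4, 9: R4=(-103)+9=-94
after LOAD R0, [R7]: R0=M[124]=1
after XOR R4, R0: R4=(-94)^1=-93
after ADD R7, 4: R7=124+4=128
after SUB R5, 2: R5=2-2=0
CMP R5, 0  (cmp 0,0)
JGT L0: not taken
STORE R0, [112] → M[112]=1
halt.

1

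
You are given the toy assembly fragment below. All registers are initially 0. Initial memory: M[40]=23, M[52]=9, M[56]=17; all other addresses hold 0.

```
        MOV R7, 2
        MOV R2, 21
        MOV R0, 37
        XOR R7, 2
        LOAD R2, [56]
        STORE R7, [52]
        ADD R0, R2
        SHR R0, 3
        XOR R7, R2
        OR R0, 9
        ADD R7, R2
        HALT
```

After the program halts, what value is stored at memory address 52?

MOV R7, 2 → R7=2
MOV R2, 21 → R2=21
MOV R0, 37 → R0=37
XOR R7, 2 → R7=2^2=0
LOAD R2, [56] → R2=M[56]=17
STORE R7, [52] → M[52]=0
ADD R0, R2 → R0=37+17=54
SHR R0, 3 → R0=54>>3=6
XOR R7, R2 → R7=0^17=17
OR R0, 9 → R0=6|9=15
ADD R7, R2 → R7=17+17=34
halt.

0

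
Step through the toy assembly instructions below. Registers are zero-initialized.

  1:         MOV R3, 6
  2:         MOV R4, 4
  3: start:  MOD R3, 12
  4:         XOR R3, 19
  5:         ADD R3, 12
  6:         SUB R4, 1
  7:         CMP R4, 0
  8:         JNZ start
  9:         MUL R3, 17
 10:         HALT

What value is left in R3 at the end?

578

MOV R3, 6 → R3=6
MOV R4, 4 → R4=4
MOD R3, 12 → R3=6%12=6
XOR R3, 19 → R3=6^19=21
ADD R3, 12 → R3=21+12=33
SUB R4, 1 → R4=4-1=3
CMP R4, 0  (cmp 3,0)
JNZ start: taken
MOD R3, 12 → R3=33%12=9
XOR R3, 19 → R3=9^19=26
ADD R3, 12 → R3=26+12=38
SUB R4, 1 → R4=3-1=2
CMP R4, 0  (cmp 2,0)
JNZ start: taken
MOD R3, 12 → R3=38%12=2
XOR R3, 19 → R3=2^19=17
ADD R3, 12 → R3=17+12=29
SUB R4, 1 → R4=2-1=1
CMP R4, 0  (cmp 1,0)
JNZ start: taken
MOD R3, 12 → R3=29%12=5
XOR R3, 19 → R3=5^19=22
ADD R3, 12 → R3=22+12=34
SUB R4, 1 → R4=1-1=0
CMP R4, 0  (cmp 0,0)
JNZ start: not taken
MUL R3, 17 → R3=34*17=578
halt.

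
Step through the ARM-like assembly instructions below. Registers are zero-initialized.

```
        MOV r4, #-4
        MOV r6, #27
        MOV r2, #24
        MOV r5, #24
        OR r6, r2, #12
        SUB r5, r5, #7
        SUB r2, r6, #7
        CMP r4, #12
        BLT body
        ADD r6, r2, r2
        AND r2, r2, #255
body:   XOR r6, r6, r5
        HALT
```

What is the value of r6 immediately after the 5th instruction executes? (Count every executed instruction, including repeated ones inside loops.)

28

after MOV r4, #-4: r4=-4
after MOV r6, #27: r6=27
after MOV r2, #24: r2=24
after MOV r5, #24: r5=24
after OR r6, r2, #12: r6=24|12=28
After step 5: r6 = 28.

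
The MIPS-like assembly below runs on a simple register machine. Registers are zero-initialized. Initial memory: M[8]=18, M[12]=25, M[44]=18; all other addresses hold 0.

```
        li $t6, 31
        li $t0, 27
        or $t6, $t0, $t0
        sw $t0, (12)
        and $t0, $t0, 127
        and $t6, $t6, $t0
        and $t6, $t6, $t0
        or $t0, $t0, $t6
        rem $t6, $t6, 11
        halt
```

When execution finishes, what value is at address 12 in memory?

$t6=31
$t0=27
$t6=27|27=27
sw $t0, (12) → M[12]=27
$t0=27&127=27
$t6=27&27=27
$t6=27&27=27
$t0=27|27=27
$t6=27%11=5
halt.

27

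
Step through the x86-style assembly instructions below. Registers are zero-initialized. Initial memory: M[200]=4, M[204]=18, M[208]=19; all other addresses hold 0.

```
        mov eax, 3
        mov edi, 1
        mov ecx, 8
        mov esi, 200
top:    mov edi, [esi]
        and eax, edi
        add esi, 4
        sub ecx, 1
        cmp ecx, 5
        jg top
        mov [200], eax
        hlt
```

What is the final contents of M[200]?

after mov eax, 3: eax=3
after mov edi, 1: edi=1
after mov ecx, 8: ecx=8
after mov esi, 200: esi=200
after mov edi, [esi]: edi=M[200]=4
after and eax, edi: eax=3&4=0
after add esi, 4: esi=200+4=204
after sub ecx, 1: ecx=8-1=7
cmp ecx, 5  (cmp 7,5)
jg top: taken
after mov edi, [esi]: edi=M[204]=18
after and eax, edi: eax=0&18=0
after add esi, 4: esi=204+4=208
after sub ecx, 1: ecx=7-1=6
cmp ecx, 5  (cmp 6,5)
jg top: taken
after mov edi, [esi]: edi=M[208]=19
after and eax, edi: eax=0&19=0
after add esi, 4: esi=208+4=212
after sub ecx, 1: ecx=6-1=5
cmp ecx, 5  (cmp 5,5)
jg top: not taken
mov [200], eax → M[200]=0
halt.

0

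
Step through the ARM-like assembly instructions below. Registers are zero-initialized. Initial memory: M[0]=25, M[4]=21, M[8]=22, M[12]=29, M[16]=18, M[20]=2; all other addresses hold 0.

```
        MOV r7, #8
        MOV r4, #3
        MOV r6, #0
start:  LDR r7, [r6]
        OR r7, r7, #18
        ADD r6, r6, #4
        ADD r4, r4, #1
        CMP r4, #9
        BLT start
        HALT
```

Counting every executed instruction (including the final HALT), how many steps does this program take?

after MOV r7, #8: r7=8
after MOV r4, #3: r4=3
after MOV r6, #0: r6=0
after LDR r7, [r6]: r7=M[0]=25
after OR r7, r7, #18: r7=25|18=27
after ADD r6, r6, #4: r6=0+4=4
after ADD r4, r4, #1: r4=3+1=4
CMP r4, #9  (cmp 4,9)
BLT start: taken
after LDR r7, [r6]: r7=M[4]=21
after OR r7, r7, #18: r7=21|18=23
after ADD r6, r6, #4: r6=4+4=8
after ADD r4, r4, #1: r4=4+1=5
CMP r4, #9  (cmp 5,9)
BLT start: taken
after LDR r7, [r6]: r7=M[8]=22
after OR r7, r7, #18: r7=22|18=22
after ADD r6, r6, #4: r6=8+4=12
after ADD r4, r4, #1: r4=5+1=6
CMP r4, #9  (cmp 6,9)
BLT start: taken
after LDR r7, [r6]: r7=M[12]=29
after OR r7, r7, #18: r7=29|18=31
after ADD r6, r6, #4: r6=12+4=16
after ADD r4, r4, #1: r4=6+1=7
CMP r4, #9  (cmp 7,9)
BLT start: taken
after LDR r7, [r6]: r7=M[16]=18
after OR r7, r7, #18: r7=18|18=18
after ADD r6, r6, #4: r6=16+4=20
after ADD r4, r4, #1: r4=7+1=8
CMP r4, #9  (cmp 8,9)
BLT start: taken
after LDR r7, [r6]: r7=M[20]=2
after OR r7, r7, #18: r7=2|18=18
after ADD r6, r6, #4: r6=20+4=24
after ADD r4, r4, #1: r4=8+1=9
CMP r4, #9  (cmp 9,9)
BLT start: not taken
halt.
Total executed instructions: 40.

40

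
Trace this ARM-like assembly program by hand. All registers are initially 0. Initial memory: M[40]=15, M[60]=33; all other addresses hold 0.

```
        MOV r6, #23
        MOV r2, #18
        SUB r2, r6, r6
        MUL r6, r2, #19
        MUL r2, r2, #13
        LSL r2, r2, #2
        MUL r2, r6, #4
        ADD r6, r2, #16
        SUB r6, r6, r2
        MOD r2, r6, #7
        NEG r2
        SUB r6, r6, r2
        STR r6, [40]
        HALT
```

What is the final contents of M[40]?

after MOV r6, #23: r6=23
after MOV r2, #18: r2=18
after SUB r2, r6, r6: r2=23-23=0
after MUL r6, r2, #19: r6=0*19=0
after MUL r2, r2, #13: r2=0*13=0
after LSL r2, r2, #2: r2=0<<2=0
after MUL r2, r6, #4: r2=0*4=0
after ADD r6, r2, #16: r6=0+16=16
after SUB r6, r6, r2: r6=16-0=16
after MOD r2, r6, #7: r2=16%7=2
after NEG r2: r2=-(2)=-2
after SUB r6, r6, r2: r6=16-(-2)=18
STR r6, [40] → M[40]=18
halt.

18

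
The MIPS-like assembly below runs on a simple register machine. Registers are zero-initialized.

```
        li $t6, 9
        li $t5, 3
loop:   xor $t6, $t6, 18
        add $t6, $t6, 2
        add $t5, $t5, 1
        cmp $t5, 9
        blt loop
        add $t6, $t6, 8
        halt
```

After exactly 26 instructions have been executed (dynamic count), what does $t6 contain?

13

$t6=9
$t5=3
$t6=9^18=27
$t6=27+2=29
$t5=3+1=4
cmp $t5, 9  (cmp 4,9)
blt loop: taken
$t6=29^18=15
$t6=15+2=17
$t5=4+1=5
cmp $t5, 9  (cmp 5,9)
blt loop: taken
$t6=17^18=3
$t6=3+2=5
$t5=5+1=6
cmp $t5, 9  (cmp 6,9)
blt loop: taken
$t6=5^18=23
$t6=23+2=25
$t5=6+1=7
cmp $t5, 9  (cmp 7,9)
blt loop: taken
$t6=25^18=11
$t6=11+2=13
$t5=7+1=8
cmp $t5, 9  (cmp 8,9)
After step 26: $t6 = 13.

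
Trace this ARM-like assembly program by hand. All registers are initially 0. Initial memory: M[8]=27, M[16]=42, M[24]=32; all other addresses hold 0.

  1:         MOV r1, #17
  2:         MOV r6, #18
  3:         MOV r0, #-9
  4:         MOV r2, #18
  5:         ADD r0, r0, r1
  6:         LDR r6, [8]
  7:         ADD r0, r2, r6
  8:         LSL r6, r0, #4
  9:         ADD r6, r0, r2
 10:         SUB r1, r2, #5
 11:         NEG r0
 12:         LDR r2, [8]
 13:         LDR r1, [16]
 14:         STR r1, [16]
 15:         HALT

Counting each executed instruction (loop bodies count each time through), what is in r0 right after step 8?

45

r1=17
r6=18
r0=-9
r2=18
r0=(-9)+17=8
r6=M[8]=27
r0=18+27=45
r6=45<<4=720
After step 8: r0 = 45.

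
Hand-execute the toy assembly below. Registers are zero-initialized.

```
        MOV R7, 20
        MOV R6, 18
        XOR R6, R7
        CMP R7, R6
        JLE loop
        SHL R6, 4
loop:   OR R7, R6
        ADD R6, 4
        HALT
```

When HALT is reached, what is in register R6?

100

MOV R7, 20 → R7=20
MOV R6, 18 → R6=18
XOR R6, R7 → R6=18^20=6
CMP R7, R6  (cmp 20,6)
JLE loop: not taken
SHL R6, 4 → R6=6<<4=96
OR R7, R6 → R7=20|96=116
ADD R6, 4 → R6=96+4=100
halt.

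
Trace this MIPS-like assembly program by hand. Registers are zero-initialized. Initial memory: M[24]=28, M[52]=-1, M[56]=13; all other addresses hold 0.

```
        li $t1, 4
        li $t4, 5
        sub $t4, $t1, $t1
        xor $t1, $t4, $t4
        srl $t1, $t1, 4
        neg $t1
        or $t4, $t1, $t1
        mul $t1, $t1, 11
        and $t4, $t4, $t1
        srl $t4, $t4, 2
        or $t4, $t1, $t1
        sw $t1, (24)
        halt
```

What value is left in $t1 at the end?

0

after li $t1, 4: $t1=4
after li $t4, 5: $t4=5
after sub $t4, $t1, $t1: $t4=4-4=0
after xor $t1, $t4, $t4: $t1=0^0=0
after srl $t1, $t1, 4: $t1=0>>4=0
after neg $t1: $t1=-(0)=0
after or $t4, $t1, $t1: $t4=0|0=0
after mul $t1, $t1, 11: $t1=0*11=0
after and $t4, $t4, $t1: $t4=0&0=0
after srl $t4, $t4, 2: $t4=0>>2=0
after or $t4, $t1, $t1: $t4=0|0=0
sw $t1, (24) → M[24]=0
halt.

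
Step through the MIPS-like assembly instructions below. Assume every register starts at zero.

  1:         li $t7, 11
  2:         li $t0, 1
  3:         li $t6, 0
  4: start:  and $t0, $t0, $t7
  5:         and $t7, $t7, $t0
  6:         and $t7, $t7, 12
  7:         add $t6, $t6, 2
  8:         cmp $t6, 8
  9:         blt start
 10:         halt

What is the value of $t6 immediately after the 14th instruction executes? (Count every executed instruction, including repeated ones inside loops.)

$t7=11
$t0=1
$t6=0
$t0=1&11=1
$t7=11&1=1
$t7=1&12=0
$t6=0+2=2
cmp $t6, 8  (cmp 2,8)
blt start: taken
$t0=1&0=0
$t7=0&0=0
$t7=0&12=0
$t6=2+2=4
cmp $t6, 8  (cmp 4,8)
After step 14: $t6 = 4.

4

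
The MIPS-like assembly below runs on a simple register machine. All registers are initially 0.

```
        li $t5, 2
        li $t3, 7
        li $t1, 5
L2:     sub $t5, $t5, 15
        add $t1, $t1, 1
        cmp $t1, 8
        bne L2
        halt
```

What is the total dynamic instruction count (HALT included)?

16

li $t5, 2 → $t5=2
li $t3, 7 → $t3=7
li $t1, 5 → $t1=5
sub $t5, $t5, 15 → $t5=2-15=-13
add $t1, $t1, 1 → $t1=5+1=6
cmp $t1, 8  (cmp 6,8)
bne L2: taken
sub $t5, $t5, 15 → $t5=(-13)-15=-28
add $t1, $t1, 1 → $t1=6+1=7
cmp $t1, 8  (cmp 7,8)
bne L2: taken
sub $t5, $t5, 15 → $t5=(-28)-15=-43
add $t1, $t1, 1 → $t1=7+1=8
cmp $t1, 8  (cmp 8,8)
bne L2: not taken
halt.
Total executed instructions: 16.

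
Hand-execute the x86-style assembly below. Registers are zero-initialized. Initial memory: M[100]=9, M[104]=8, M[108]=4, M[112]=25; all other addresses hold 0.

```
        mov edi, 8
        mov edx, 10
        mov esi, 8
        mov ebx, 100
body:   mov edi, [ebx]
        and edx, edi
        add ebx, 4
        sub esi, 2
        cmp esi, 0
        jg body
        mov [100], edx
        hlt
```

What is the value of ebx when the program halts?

after mov edi, 8: edi=8
after mov edx, 10: edx=10
after mov esi, 8: esi=8
after mov ebx, 100: ebx=100
after mov edi, [ebx]: edi=M[100]=9
after and edx, edi: edx=10&9=8
after add ebx, 4: ebx=100+4=104
after sub esi, 2: esi=8-2=6
cmp esi, 0  (cmp 6,0)
jg body: taken
after mov edi, [ebx]: edi=M[104]=8
after and edx, edi: edx=8&8=8
after add ebx, 4: ebx=104+4=108
after sub esi, 2: esi=6-2=4
cmp esi, 0  (cmp 4,0)
jg body: taken
after mov edi, [ebx]: edi=M[108]=4
after and edx, edi: edx=8&4=0
after add ebx, 4: ebx=108+4=112
after sub esi, 2: esi=4-2=2
cmp esi, 0  (cmp 2,0)
jg body: taken
after mov edi, [ebx]: edi=M[112]=25
after and edx, edi: edx=0&25=0
after add ebx, 4: ebx=112+4=116
after sub esi, 2: esi=2-2=0
cmp esi, 0  (cmp 0,0)
jg body: not taken
mov [100], edx → M[100]=0
halt.

116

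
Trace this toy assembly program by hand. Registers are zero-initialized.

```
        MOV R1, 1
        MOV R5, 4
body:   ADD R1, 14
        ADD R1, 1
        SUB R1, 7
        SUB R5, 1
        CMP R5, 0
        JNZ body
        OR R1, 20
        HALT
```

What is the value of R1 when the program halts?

MOV R1, 1 → R1=1
MOV R5, 4 → R5=4
ADD R1, 14 → R1=1+14=15
ADD R1, 1 → R1=15+1=16
SUB R1, 7 → R1=16-7=9
SUB R5, 1 → R5=4-1=3
CMP R5, 0  (cmp 3,0)
JNZ body: taken
ADD R1, 14 → R1=9+14=23
ADD R1, 1 → R1=23+1=24
SUB R1, 7 → R1=24-7=17
SUB R5, 1 → R5=3-1=2
CMP R5, 0  (cmp 2,0)
JNZ body: taken
ADD R1, 14 → R1=17+14=31
ADD R1, 1 → R1=31+1=32
SUB R1, 7 → R1=32-7=25
SUB R5, 1 → R5=2-1=1
CMP R5, 0  (cmp 1,0)
JNZ body: taken
ADD R1, 14 → R1=25+14=39
ADD R1, 1 → R1=39+1=40
SUB R1, 7 → R1=40-7=33
SUB R5, 1 → R5=1-1=0
CMP R5, 0  (cmp 0,0)
JNZ body: not taken
OR R1, 20 → R1=33|20=53
halt.

53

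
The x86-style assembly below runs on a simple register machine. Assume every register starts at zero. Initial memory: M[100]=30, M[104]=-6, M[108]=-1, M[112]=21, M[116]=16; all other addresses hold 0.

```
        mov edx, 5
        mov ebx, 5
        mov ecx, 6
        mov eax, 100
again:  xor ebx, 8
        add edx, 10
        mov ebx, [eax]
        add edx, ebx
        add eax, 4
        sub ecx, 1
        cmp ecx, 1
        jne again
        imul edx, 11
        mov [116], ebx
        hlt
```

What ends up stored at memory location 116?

edx=5
ebx=5
ecx=6
eax=100
ebx=5^8=13
edx=5+10=15
ebx=M[100]=30
edx=15+30=45
eax=100+4=104
ecx=6-1=5
cmp ecx, 1  (cmp 5,1)
jne again: taken
ebx=30^8=22
edx=45+10=55
ebx=M[104]=-6
edx=55+(-6)=49
eax=104+4=108
ecx=5-1=4
cmp ecx, 1  (cmp 4,1)
jne again: taken
ebx=(-6)^8=-14
edx=49+10=59
ebx=M[108]=-1
edx=59+(-1)=58
eax=108+4=112
ecx=4-1=3
cmp ecx, 1  (cmp 3,1)
jne again: taken
ebx=(-1)^8=-9
edx=58+10=68
ebx=M[112]=21
edx=68+21=89
eax=112+4=116
ecx=3-1=2
cmp ecx, 1  (cmp 2,1)
jne again: taken
ebx=21^8=29
edx=89+10=99
ebx=M[116]=16
edx=99+16=115
eax=116+4=120
ecx=2-1=1
cmp ecx, 1  (cmp 1,1)
jne again: not taken
edx=115*11=1265
mov [116], ebx → M[116]=16
halt.

16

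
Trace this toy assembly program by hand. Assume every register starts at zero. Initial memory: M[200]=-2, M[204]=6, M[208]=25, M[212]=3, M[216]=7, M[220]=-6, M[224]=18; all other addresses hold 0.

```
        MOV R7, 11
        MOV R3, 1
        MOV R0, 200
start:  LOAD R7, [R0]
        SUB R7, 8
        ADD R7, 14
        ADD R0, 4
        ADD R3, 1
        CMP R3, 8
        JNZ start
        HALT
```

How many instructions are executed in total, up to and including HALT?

53

after MOV R7, 11: R7=11
after MOV R3, 1: R3=1
after MOV R0, 200: R0=200
after LOAD R7, [R0]: R7=M[200]=-2
after SUB R7, 8: R7=(-2)-8=-10
after ADD R7, 14: R7=(-10)+14=4
after ADD R0, 4: R0=200+4=204
after ADD R3, 1: R3=1+1=2
CMP R3, 8  (cmp 2,8)
JNZ start: taken
after LOAD R7, [R0]: R7=M[204]=6
after SUB R7, 8: R7=6-8=-2
after ADD R7, 14: R7=(-2)+14=12
after ADD R0, 4: R0=204+4=208
after ADD R3, 1: R3=2+1=3
CMP R3, 8  (cmp 3,8)
JNZ start: taken
after LOAD R7, [R0]: R7=M[208]=25
after SUB R7, 8: R7=25-8=17
after ADD R7, 14: R7=17+14=31
after ADD R0, 4: R0=208+4=212
after ADD R3, 1: R3=3+1=4
CMP R3, 8  (cmp 4,8)
JNZ start: taken
after LOAD R7, [R0]: R7=M[212]=3
after SUB R7, 8: R7=3-8=-5
after ADD R7, 14: R7=(-5)+14=9
after ADD R0, 4: R0=212+4=216
after ADD R3, 1: R3=4+1=5
CMP R3, 8  (cmp 5,8)
JNZ start: taken
after LOAD R7, [R0]: R7=M[216]=7
after SUB R7, 8: R7=7-8=-1
after ADD R7, 14: R7=(-1)+14=13
after ADD R0, 4: R0=216+4=220
after ADD R3, 1: R3=5+1=6
CMP R3, 8  (cmp 6,8)
JNZ start: taken
after LOAD R7, [R0]: R7=M[220]=-6
after SUB R7, 8: R7=(-6)-8=-14
after ADD R7, 14: R7=(-14)+14=0
after ADD R0, 4: R0=220+4=224
after ADD R3, 1: R3=6+1=7
CMP R3, 8  (cmp 7,8)
JNZ start: taken
after LOAD R7, [R0]: R7=M[224]=18
after SUB R7, 8: R7=18-8=10
after ADD R7, 14: R7=10+14=24
after ADD R0, 4: R0=224+4=228
after ADD R3, 1: R3=7+1=8
CMP R3, 8  (cmp 8,8)
JNZ start: not taken
halt.
Total executed instructions: 53.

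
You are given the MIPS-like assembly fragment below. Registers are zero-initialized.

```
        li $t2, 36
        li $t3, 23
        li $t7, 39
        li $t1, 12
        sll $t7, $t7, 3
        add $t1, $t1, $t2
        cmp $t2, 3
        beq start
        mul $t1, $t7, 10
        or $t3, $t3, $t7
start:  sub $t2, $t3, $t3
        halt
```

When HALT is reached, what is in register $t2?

0

$t2=36
$t3=23
$t7=39
$t1=12
$t7=39<<3=312
$t1=12+36=48
cmp $t2, 3  (cmp 36,3)
beq start: not taken
$t1=312*10=3120
$t3=23|312=319
$t2=319-319=0
halt.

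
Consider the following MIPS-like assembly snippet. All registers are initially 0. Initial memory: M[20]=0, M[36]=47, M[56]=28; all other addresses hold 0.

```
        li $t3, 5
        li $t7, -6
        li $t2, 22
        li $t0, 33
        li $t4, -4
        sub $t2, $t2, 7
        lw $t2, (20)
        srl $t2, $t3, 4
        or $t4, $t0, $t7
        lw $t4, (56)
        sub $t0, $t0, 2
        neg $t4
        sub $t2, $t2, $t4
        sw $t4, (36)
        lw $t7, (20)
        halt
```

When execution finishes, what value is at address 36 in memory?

-28

li $t3, 5 → $t3=5
li $t7, -6 → $t7=-6
li $t2, 22 → $t2=22
li $t0, 33 → $t0=33
li $t4, -4 → $t4=-4
sub $t2, $t2, 7 → $t2=22-7=15
lw $t2, (20) → $t2=M[20]=0
srl $t2, $t3, 4 → $t2=5>>4=0
or $t4, $t0, $t7 → $t4=33|(-6)=-5
lw $t4, (56) → $t4=M[56]=28
sub $t0, $t0, 2 → $t0=33-2=31
neg $t4 → $t4=-(28)=-28
sub $t2, $t2, $t4 → $t2=0-(-28)=28
sw $t4, (36) → M[36]=-28
lw $t7, (20) → $t7=M[20]=0
halt.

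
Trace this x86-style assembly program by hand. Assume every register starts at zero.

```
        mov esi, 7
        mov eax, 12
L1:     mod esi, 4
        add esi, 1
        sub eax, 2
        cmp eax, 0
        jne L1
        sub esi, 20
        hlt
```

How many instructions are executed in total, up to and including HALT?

34

mov esi, 7 → esi=7
mov eax, 12 → eax=12
mod esi, 4 → esi=7%4=3
add esi, 1 → esi=3+1=4
sub eax, 2 → eax=12-2=10
cmp eax, 0  (cmp 10,0)
jne L1: taken
mod esi, 4 → esi=4%4=0
add esi, 1 → esi=0+1=1
sub eax, 2 → eax=10-2=8
cmp eax, 0  (cmp 8,0)
jne L1: taken
mod esi, 4 → esi=1%4=1
add esi, 1 → esi=1+1=2
sub eax, 2 → eax=8-2=6
cmp eax, 0  (cmp 6,0)
jne L1: taken
mod esi, 4 → esi=2%4=2
add esi, 1 → esi=2+1=3
sub eax, 2 → eax=6-2=4
cmp eax, 0  (cmp 4,0)
jne L1: taken
mod esi, 4 → esi=3%4=3
add esi, 1 → esi=3+1=4
sub eax, 2 → eax=4-2=2
cmp eax, 0  (cmp 2,0)
jne L1: taken
mod esi, 4 → esi=4%4=0
add esi, 1 → esi=0+1=1
sub eax, 2 → eax=2-2=0
cmp eax, 0  (cmp 0,0)
jne L1: not taken
sub esi, 20 → esi=1-20=-19
halt.
Total executed instructions: 34.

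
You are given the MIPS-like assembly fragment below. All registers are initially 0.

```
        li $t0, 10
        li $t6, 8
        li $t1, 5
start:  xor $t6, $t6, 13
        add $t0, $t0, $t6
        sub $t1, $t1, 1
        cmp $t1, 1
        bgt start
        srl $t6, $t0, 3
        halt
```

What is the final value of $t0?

36

after li $t0, 10: $t0=10
after li $t6, 8: $t6=8
after li $t1, 5: $t1=5
after xor $t6, $t6, 13: $t6=8^13=5
after add $t0, $t0, $t6: $t0=10+5=15
after sub $t1, $t1, 1: $t1=5-1=4
cmp $t1, 1  (cmp 4,1)
bgt start: taken
after xor $t6, $t6, 13: $t6=5^13=8
after add $t0, $t0, $t6: $t0=15+8=23
after sub $t1, $t1, 1: $t1=4-1=3
cmp $t1, 1  (cmp 3,1)
bgt start: taken
after xor $t6, $t6, 13: $t6=8^13=5
after add $t0, $t0, $t6: $t0=23+5=28
after sub $t1, $t1, 1: $t1=3-1=2
cmp $t1, 1  (cmp 2,1)
bgt start: taken
after xor $t6, $t6, 13: $t6=5^13=8
after add $t0, $t0, $t6: $t0=28+8=36
after sub $t1, $t1, 1: $t1=2-1=1
cmp $t1, 1  (cmp 1,1)
bgt start: not taken
after srl $t6, $t0, 3: $t6=36>>3=4
halt.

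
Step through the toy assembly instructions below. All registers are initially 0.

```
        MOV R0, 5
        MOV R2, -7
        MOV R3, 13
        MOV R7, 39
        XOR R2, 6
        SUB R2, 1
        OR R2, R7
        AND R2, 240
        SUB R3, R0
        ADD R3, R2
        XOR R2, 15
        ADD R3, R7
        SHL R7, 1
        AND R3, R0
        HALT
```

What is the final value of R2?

255

R0=5
R2=-7
R3=13
R7=39
R2=(-7)^6=-1
R2=(-1)-1=-2
R2=(-2)|39=-1
R2=(-1)&240=240
R3=13-5=8
R3=8+240=248
R2=240^15=255
R3=248+39=287
R7=39<<1=78
R3=287&5=5
halt.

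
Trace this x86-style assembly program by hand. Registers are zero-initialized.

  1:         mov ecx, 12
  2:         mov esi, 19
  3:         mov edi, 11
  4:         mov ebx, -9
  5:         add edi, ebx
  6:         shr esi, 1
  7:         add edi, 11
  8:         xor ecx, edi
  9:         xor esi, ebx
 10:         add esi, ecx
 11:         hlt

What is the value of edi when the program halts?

13

after mov ecx, 12: ecx=12
after mov esi, 19: esi=19
after mov edi, 11: edi=11
after mov ebx, -9: ebx=-9
after add edi, ebx: edi=11+(-9)=2
after shr esi, 1: esi=19>>1=9
after add edi, 11: edi=2+11=13
after xor ecx, edi: ecx=12^13=1
after xor esi, ebx: esi=9^(-9)=-2
after add esi, ecx: esi=(-2)+1=-1
halt.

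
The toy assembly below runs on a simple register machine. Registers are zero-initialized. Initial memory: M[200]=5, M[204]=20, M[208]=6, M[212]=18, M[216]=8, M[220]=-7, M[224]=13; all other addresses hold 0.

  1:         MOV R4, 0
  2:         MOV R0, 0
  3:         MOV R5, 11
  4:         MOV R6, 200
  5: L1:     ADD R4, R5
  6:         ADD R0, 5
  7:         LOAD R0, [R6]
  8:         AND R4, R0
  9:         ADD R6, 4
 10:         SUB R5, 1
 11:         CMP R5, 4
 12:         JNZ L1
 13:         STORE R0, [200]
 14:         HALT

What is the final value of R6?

228

MOV R4, 0 → R4=0
MOV R0, 0 → R0=0
MOV R5, 11 → R5=11
MOV R6, 200 → R6=200
ADD R4, R5 → R4=0+11=11
ADD R0, 5 → R0=0+5=5
LOAD R0, [R6] → R0=M[200]=5
AND R4, R0 → R4=11&5=1
ADD R6, 4 → R6=200+4=204
SUB R5, 1 → R5=11-1=10
CMP R5, 4  (cmp 10,4)
JNZ L1: taken
ADD R4, R5 → R4=1+10=11
ADD R0, 5 → R0=5+5=10
LOAD R0, [R6] → R0=M[204]=20
AND R4, R0 → R4=11&20=0
ADD R6, 4 → R6=204+4=208
SUB R5, 1 → R5=10-1=9
CMP R5, 4  (cmp 9,4)
JNZ L1: taken
ADD R4, R5 → R4=0+9=9
ADD R0, 5 → R0=20+5=25
LOAD R0, [R6] → R0=M[208]=6
AND R4, R0 → R4=9&6=0
ADD R6, 4 → R6=208+4=212
SUB R5, 1 → R5=9-1=8
CMP R5, 4  (cmp 8,4)
JNZ L1: taken
ADD R4, R5 → R4=0+8=8
ADD R0, 5 → R0=6+5=11
LOAD R0, [R6] → R0=M[212]=18
AND R4, R0 → R4=8&18=0
ADD R6, 4 → R6=212+4=216
SUB R5, 1 → R5=8-1=7
CMP R5, 4  (cmp 7,4)
JNZ L1: taken
ADD R4, R5 → R4=0+7=7
ADD R0, 5 → R0=18+5=23
LOAD R0, [R6] → R0=M[216]=8
AND R4, R0 → R4=7&8=0
ADD R6, 4 → R6=216+4=220
SUB R5, 1 → R5=7-1=6
CMP R5, 4  (cmp 6,4)
JNZ L1: taken
ADD R4, R5 → R4=0+6=6
ADD R0, 5 → R0=8+5=13
LOAD R0, [R6] → R0=M[220]=-7
AND R4, R0 → R4=6&(-7)=0
ADD R6, 4 → R6=220+4=224
SUB R5, 1 → R5=6-1=5
CMP R5, 4  (cmp 5,4)
JNZ L1: taken
ADD R4, R5 → R4=0+5=5
ADD R0, 5 → R0=(-7)+5=-2
LOAD R0, [R6] → R0=M[224]=13
AND R4, R0 → R4=5&13=5
ADD R6, 4 → R6=224+4=228
SUB R5, 1 → R5=5-1=4
CMP R5, 4  (cmp 4,4)
JNZ L1: not taken
STORE R0, [200] → M[200]=13
halt.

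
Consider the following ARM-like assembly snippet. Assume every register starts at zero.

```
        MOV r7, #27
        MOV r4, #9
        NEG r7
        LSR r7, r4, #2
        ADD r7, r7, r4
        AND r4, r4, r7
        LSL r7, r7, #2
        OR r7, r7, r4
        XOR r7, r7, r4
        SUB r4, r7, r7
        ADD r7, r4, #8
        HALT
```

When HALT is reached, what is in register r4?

MOV r7, #27 → r7=27
MOV r4, #9 → r4=9
NEG r7 → r7=-(27)=-27
LSR r7, r4, #2 → r7=9>>2=2
ADD r7, r7, r4 → r7=2+9=11
AND r4, r4, r7 → r4=9&11=9
LSL r7, r7, #2 → r7=11<<2=44
OR r7, r7, r4 → r7=44|9=45
XOR r7, r7, r4 → r7=45^9=36
SUB r4, r7, r7 → r4=36-36=0
ADD r7, r4, #8 → r7=0+8=8
halt.

0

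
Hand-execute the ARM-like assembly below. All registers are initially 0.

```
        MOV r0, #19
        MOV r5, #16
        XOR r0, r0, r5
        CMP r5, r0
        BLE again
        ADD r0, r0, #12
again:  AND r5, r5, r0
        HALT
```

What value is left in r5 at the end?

0

MOV r0, #19 → r0=19
MOV r5, #16 → r5=16
XOR r0, r0, r5 → r0=19^16=3
CMP r5, r0  (cmp 16,3)
BLE again: not taken
ADD r0, r0, #12 → r0=3+12=15
AND r5, r5, r0 → r5=16&15=0
halt.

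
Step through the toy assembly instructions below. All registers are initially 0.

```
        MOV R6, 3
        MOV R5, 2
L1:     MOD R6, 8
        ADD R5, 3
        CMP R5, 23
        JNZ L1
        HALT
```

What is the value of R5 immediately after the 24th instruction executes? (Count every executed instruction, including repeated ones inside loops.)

20

MOV R6, 3 → R6=3
MOV R5, 2 → R5=2
MOD R6, 8 → R6=3%8=3
ADD R5, 3 → R5=2+3=5
CMP R5, 23  (cmp 5,23)
JNZ L1: taken
MOD R6, 8 → R6=3%8=3
ADD R5, 3 → R5=5+3=8
CMP R5, 23  (cmp 8,23)
JNZ L1: taken
MOD R6, 8 → R6=3%8=3
ADD R5, 3 → R5=8+3=11
CMP R5, 23  (cmp 11,23)
JNZ L1: taken
MOD R6, 8 → R6=3%8=3
ADD R5, 3 → R5=11+3=14
CMP R5, 23  (cmp 14,23)
JNZ L1: taken
MOD R6, 8 → R6=3%8=3
ADD R5, 3 → R5=14+3=17
CMP R5, 23  (cmp 17,23)
JNZ L1: taken
MOD R6, 8 → R6=3%8=3
ADD R5, 3 → R5=17+3=20
After step 24: R5 = 20.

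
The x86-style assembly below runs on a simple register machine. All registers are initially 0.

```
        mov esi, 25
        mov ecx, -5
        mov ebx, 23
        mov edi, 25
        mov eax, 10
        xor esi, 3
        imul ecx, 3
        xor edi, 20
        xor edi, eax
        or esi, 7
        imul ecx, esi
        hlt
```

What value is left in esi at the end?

31

after mov esi, 25: esi=25
after mov ecx, -5: ecx=-5
after mov ebx, 23: ebx=23
after mov edi, 25: edi=25
after mov eax, 10: eax=10
after xor esi, 3: esi=25^3=26
after imul ecx, 3: ecx=(-5)*3=-15
after xor edi, 20: edi=25^20=13
after xor edi, eax: edi=13^10=7
after or esi, 7: esi=26|7=31
after imul ecx, esi: ecx=(-15)*31=-465
halt.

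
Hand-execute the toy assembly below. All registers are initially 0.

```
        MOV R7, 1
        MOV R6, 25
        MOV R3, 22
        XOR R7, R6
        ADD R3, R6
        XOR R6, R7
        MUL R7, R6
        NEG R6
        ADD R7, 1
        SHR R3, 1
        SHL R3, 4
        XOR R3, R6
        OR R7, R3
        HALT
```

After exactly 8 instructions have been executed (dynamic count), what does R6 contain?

-1

MOV R7, 1 → R7=1
MOV R6, 25 → R6=25
MOV R3, 22 → R3=22
XOR R7, R6 → R7=1^25=24
ADD R3, R6 → R3=22+25=47
XOR R6, R7 → R6=25^24=1
MUL R7, R6 → R7=24*1=24
NEG R6 → R6=-(1)=-1
After step 8: R6 = -1.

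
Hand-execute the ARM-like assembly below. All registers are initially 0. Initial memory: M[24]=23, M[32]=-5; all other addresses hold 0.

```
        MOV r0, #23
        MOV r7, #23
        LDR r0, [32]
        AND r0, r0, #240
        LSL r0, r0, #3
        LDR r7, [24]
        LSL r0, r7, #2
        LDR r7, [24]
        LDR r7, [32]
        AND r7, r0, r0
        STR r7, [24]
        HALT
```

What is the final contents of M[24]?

92

r0=23
r7=23
r0=M[32]=-5
r0=(-5)&240=240
r0=240<<3=1920
r7=M[24]=23
r0=23<<2=92
r7=M[24]=23
r7=M[32]=-5
r7=92&92=92
STR r7, [24] → M[24]=92
halt.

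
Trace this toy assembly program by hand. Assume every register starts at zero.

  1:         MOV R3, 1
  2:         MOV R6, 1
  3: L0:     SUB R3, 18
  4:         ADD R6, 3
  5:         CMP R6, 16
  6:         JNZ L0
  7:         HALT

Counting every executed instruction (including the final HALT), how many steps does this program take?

23

after MOV R3, 1: R3=1
after MOV R6, 1: R6=1
after SUB R3, 18: R3=1-18=-17
after ADD R6, 3: R6=1+3=4
CMP R6, 16  (cmp 4,16)
JNZ L0: taken
after SUB R3, 18: R3=(-17)-18=-35
after ADD R6, 3: R6=4+3=7
CMP R6, 16  (cmp 7,16)
JNZ L0: taken
after SUB R3, 18: R3=(-35)-18=-53
after ADD R6, 3: R6=7+3=10
CMP R6, 16  (cmp 10,16)
JNZ L0: taken
after SUB R3, 18: R3=(-53)-18=-71
after ADD R6, 3: R6=10+3=13
CMP R6, 16  (cmp 13,16)
JNZ L0: taken
after SUB R3, 18: R3=(-71)-18=-89
after ADD R6, 3: R6=13+3=16
CMP R6, 16  (cmp 16,16)
JNZ L0: not taken
halt.
Total executed instructions: 23.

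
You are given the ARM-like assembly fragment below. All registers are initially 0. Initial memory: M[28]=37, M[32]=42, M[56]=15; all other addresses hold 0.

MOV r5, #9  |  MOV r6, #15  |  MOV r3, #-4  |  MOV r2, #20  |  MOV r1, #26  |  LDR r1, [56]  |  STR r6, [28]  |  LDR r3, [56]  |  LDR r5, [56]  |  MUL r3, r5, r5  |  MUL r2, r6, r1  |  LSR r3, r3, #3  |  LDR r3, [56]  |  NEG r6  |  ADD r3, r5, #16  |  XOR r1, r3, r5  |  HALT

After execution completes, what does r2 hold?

after MOV r5, #9: r5=9
after MOV r6, #15: r6=15
after MOV r3, #-4: r3=-4
after MOV r2, #20: r2=20
after MOV r1, #26: r1=26
after LDR r1, [56]: r1=M[56]=15
STR r6, [28] → M[28]=15
after LDR r3, [56]: r3=M[56]=15
after LDR r5, [56]: r5=M[56]=15
after MUL r3, r5, r5: r3=15*15=225
after MUL r2, r6, r1: r2=15*15=225
after LSR r3, r3, #3: r3=225>>3=28
after LDR r3, [56]: r3=M[56]=15
after NEG r6: r6=-(15)=-15
after ADD r3, r5, #16: r3=15+16=31
after XOR r1, r3, r5: r1=31^15=16
halt.

225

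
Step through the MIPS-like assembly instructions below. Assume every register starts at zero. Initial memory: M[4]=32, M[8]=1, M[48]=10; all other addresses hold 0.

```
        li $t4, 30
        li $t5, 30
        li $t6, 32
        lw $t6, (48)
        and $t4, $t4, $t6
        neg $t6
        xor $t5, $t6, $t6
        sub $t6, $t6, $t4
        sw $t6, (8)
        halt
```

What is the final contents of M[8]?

-20

$t4=30
$t5=30
$t6=32
$t6=M[48]=10
$t4=30&10=10
$t6=-(10)=-10
$t5=(-10)^(-10)=0
$t6=(-10)-10=-20
sw $t6, (8) → M[8]=-20
halt.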